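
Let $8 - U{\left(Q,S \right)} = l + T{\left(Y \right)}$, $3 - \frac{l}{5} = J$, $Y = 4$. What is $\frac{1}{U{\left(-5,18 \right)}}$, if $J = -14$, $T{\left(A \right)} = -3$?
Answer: $- \frac{1}{74} \approx -0.013514$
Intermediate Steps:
$l = 85$ ($l = 15 - -70 = 15 + 70 = 85$)
$U{\left(Q,S \right)} = -74$ ($U{\left(Q,S \right)} = 8 - \left(85 - 3\right) = 8 - 82 = -74$)
$\frac{1}{U{\left(-5,18 \right)}} = \frac{1}{-74} = - \frac{1}{74}$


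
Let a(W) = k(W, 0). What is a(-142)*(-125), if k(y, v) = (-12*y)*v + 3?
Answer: -375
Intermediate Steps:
k(y, v) = 3 - 12*v*y (k(y, v) = -12*v*y + 3 = 3 - 12*v*y)
a(W) = 3 (a(W) = 3 - 12*0*W = 3 + 0 = 3)
a(-142)*(-125) = 3*(-125) = -375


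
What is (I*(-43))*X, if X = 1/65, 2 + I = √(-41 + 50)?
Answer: -43/65 ≈ -0.66154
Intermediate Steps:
I = 1 (I = -2 + √(-41 + 50) = -2 + √9 = -2 + 3 = 1)
X = 1/65 ≈ 0.015385
(I*(-43))*X = (1*(-43))*(1/65) = -43*1/65 = -43/65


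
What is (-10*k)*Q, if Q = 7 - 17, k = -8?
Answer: -800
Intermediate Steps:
Q = -10
(-10*k)*Q = -10*(-8)*(-10) = 80*(-10) = -800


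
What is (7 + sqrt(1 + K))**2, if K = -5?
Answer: 45 + 28*I ≈ 45.0 + 28.0*I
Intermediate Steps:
(7 + sqrt(1 + K))**2 = (7 + sqrt(1 - 5))**2 = (7 + sqrt(-4))**2 = (7 + 2*I)**2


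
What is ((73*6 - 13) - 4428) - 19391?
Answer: -23394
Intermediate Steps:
((73*6 - 13) - 4428) - 19391 = ((438 - 13) - 4428) - 19391 = (425 - 4428) - 19391 = -4003 - 19391 = -23394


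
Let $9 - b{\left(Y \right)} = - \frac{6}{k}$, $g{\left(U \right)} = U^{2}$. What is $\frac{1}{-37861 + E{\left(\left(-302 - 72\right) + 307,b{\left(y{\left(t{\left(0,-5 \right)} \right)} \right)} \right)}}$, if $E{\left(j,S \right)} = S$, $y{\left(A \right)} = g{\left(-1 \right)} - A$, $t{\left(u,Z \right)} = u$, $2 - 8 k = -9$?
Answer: $- \frac{11}{416324} \approx -2.6422 \cdot 10^{-5}$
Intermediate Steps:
$k = \frac{11}{8}$ ($k = \frac{1}{4} - - \frac{9}{8} = \frac{1}{4} + \frac{9}{8} = \frac{11}{8} \approx 1.375$)
$y{\left(A \right)} = 1 - A$ ($y{\left(A \right)} = \left(-1\right)^{2} - A = 1 - A$)
$b{\left(Y \right)} = \frac{147}{11}$ ($b{\left(Y \right)} = 9 - - \frac{6}{\frac{11}{8}} = 9 - \left(-6\right) \frac{8}{11} = 9 - - \frac{48}{11} = 9 + \frac{48}{11} = \frac{147}{11}$)
$\frac{1}{-37861 + E{\left(\left(-302 - 72\right) + 307,b{\left(y{\left(t{\left(0,-5 \right)} \right)} \right)} \right)}} = \frac{1}{-37861 + \frac{147}{11}} = \frac{1}{- \frac{416324}{11}} = - \frac{11}{416324}$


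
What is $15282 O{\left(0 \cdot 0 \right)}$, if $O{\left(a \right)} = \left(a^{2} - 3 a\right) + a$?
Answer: $0$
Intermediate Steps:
$O{\left(a \right)} = a^{2} - 2 a$
$15282 O{\left(0 \cdot 0 \right)} = 15282 \cdot 0 \cdot 0 \left(-2 + 0 \cdot 0\right) = 15282 \cdot 0 \left(-2 + 0\right) = 15282 \cdot 0 \left(-2\right) = 15282 \cdot 0 = 0$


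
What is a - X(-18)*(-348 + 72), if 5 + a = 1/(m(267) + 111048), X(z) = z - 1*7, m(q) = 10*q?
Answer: -785222789/113718 ≈ -6905.0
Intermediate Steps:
X(z) = -7 + z (X(z) = z - 7 = -7 + z)
a = -568589/113718 (a = -5 + 1/(10*267 + 111048) = -5 + 1/(2670 + 111048) = -5 + 1/113718 = -568589/113718 ≈ -5.0000)
a - X(-18)*(-348 + 72) = -568589/113718 - (-7 - 18)*(-348 + 72) = -568589/113718 - (-25)*(-276) = -568589/113718 - 1*6900 = -568589/113718 - 6900 = -785222789/113718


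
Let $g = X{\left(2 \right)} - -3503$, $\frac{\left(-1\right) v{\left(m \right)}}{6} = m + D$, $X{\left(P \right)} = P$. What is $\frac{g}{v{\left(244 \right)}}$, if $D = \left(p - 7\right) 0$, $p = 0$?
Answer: $- \frac{3505}{1464} \approx -2.3941$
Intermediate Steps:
$D = 0$ ($D = \left(0 - 7\right) 0 = \left(-7\right) 0 = 0$)
$v{\left(m \right)} = - 6 m$ ($v{\left(m \right)} = - 6 \left(m + 0\right) = - 6 m$)
$g = 3505$ ($g = 2 - -3503 = 2 + 3503 = 3505$)
$\frac{g}{v{\left(244 \right)}} = \frac{3505}{\left(-6\right) 244} = \frac{3505}{-1464} = 3505 \left(- \frac{1}{1464}\right) = - \frac{3505}{1464}$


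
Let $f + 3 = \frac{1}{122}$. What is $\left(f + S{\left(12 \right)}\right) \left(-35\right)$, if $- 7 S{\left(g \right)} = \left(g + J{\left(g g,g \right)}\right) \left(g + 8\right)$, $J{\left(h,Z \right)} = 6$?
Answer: $\frac{232375}{122} \approx 1904.7$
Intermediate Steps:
$f = - \frac{365}{122}$ ($f = -3 + \frac{1}{122} = - \frac{365}{122} \approx -2.9918$)
$S{\left(g \right)} = - \frac{\left(6 + g\right) \left(8 + g\right)}{7}$ ($S{\left(g \right)} = - \frac{\left(g + 6\right) \left(g + 8\right)}{7} = - \frac{\left(6 + g\right) \left(8 + g\right)}{7}$)
$\left(f + S{\left(12 \right)}\right) \left(-35\right) = \left(- \frac{365}{122} - \left(\frac{216}{7} + \frac{144}{7}\right)\right) \left(-35\right) = \left(- \frac{365}{122} - \frac{360}{7}\right) \left(-35\right) = \left(- \frac{46475}{854}\right) \left(-35\right) = \frac{232375}{122}$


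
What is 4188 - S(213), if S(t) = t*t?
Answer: -41181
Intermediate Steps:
S(t) = t²
4188 - S(213) = 4188 - 1*213² = 4188 - 1*45369 = 4188 - 45369 = -41181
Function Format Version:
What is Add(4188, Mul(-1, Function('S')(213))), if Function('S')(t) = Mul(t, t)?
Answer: -41181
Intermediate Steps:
Function('S')(t) = Pow(t, 2)
Add(4188, Mul(-1, Function('S')(213))) = Add(4188, Mul(-1, Pow(213, 2))) = Add(4188, Mul(-1, 45369)) = Add(4188, -45369) = -41181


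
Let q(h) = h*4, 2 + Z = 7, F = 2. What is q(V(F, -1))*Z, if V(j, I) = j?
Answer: 40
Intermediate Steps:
Z = 5 (Z = -2 + 7 = 5)
q(h) = 4*h
q(V(F, -1))*Z = (4*2)*5 = 8*5 = 40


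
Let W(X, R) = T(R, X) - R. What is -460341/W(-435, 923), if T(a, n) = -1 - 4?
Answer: 460341/928 ≈ 496.06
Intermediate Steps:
T(a, n) = -5
W(X, R) = -5 - R
-460341/W(-435, 923) = -460341/(-5 - 1*923) = -460341/(-5 - 923) = -460341/(-928) = -460341*(-1/928) = 460341/928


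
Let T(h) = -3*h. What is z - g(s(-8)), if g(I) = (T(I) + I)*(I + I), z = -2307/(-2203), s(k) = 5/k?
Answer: 91987/35248 ≈ 2.6097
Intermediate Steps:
z = 2307/2203 (z = -2307*(-1/2203) = 2307/2203 ≈ 1.0472)
g(I) = -4*I² (g(I) = (-3*I + I)*(I + I) = (-2*I)*(2*I) = -4*I²)
z - g(s(-8)) = 2307/2203 - (-4)*(5/(-8))² = 2307/2203 - (-4)*(5*(-⅛))² = 2307/2203 - (-4)*(-5/8)² = 2307/2203 - (-4)*25/64 = 2307/2203 - 1*(-25/16) = 2307/2203 + 25/16 = 91987/35248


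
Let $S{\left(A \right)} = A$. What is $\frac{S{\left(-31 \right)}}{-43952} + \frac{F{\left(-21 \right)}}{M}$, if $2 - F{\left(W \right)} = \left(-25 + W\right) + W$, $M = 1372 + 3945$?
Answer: $\frac{3197515}{233692784} \approx 0.013683$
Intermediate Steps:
$M = 5317$
$F{\left(W \right)} = 27 - 2 W$ ($F{\left(W \right)} = 2 - \left(\left(-25 + W\right) + W\right) = 2 - \left(-25 + 2 W\right) = 27 - 2 W$)
$\frac{S{\left(-31 \right)}}{-43952} + \frac{F{\left(-21 \right)}}{M} = - \frac{31}{-43952} + \frac{27 - -42}{5317} = \left(-31\right) \left(- \frac{1}{43952}\right) + \left(27 + 42\right) \frac{1}{5317} = \frac{31}{43952} + 69 \cdot \frac{1}{5317} = \frac{31}{43952} + \frac{69}{5317} = \frac{3197515}{233692784}$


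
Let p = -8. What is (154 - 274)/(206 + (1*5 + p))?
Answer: -120/203 ≈ -0.59113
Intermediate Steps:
(154 - 274)/(206 + (1*5 + p)) = (154 - 274)/(206 + (1*5 - 8)) = -120/(206 + (5 - 8)) = -120/(206 - 3) = -120/203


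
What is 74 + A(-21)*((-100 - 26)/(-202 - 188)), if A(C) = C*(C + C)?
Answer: 23332/65 ≈ 358.95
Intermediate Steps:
A(C) = 2*C² (A(C) = C*(2*C) = 2*C²)
74 + A(-21)*((-100 - 26)/(-202 - 188)) = 74 + (2*(-21)²)*((-100 - 26)/(-202 - 188)) = 74 + (2*441)*(-126/(-390)) = 74 + 882*(-126*(-1/390)) = 74 + 882*(21/65) = 74 + 18522/65 = 23332/65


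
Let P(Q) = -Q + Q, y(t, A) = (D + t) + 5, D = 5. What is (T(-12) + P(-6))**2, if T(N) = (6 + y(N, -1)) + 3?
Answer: 49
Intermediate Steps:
y(t, A) = 10 + t (y(t, A) = (5 + t) + 5 = 10 + t)
P(Q) = 0
T(N) = 19 + N (T(N) = (6 + (10 + N)) + 3 = (16 + N) + 3 = 19 + N)
(T(-12) + P(-6))**2 = ((19 - 12) + 0)**2 = (7 + 0)**2 = 7**2 = 49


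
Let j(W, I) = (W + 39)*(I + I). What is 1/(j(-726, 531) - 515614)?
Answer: -1/1245208 ≈ -8.0308e-7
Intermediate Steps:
j(W, I) = 2*I*(39 + W) (j(W, I) = (39 + W)*(2*I) = 2*I*(39 + W))
1/(j(-726, 531) - 515614) = 1/(2*531*(39 - 726) - 515614) = 1/(2*531*(-687) - 515614) = 1/(-729594 - 515614) = 1/(-1245208) = -1/1245208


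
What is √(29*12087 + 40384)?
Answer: √390907 ≈ 625.23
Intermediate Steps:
√(29*12087 + 40384) = √(350523 + 40384) = √390907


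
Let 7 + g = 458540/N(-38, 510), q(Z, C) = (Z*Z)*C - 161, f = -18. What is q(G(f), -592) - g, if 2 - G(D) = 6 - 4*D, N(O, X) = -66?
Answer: -112615748/33 ≈ -3.4126e+6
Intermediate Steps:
G(D) = -4 + 4*D (G(D) = 2 - (6 - 4*D) = 2 + (-6 + 4*D) = -4 + 4*D)
q(Z, C) = -161 + C*Z**2 (q(Z, C) = Z**2*C - 161 = C*Z**2 - 161 = -161 + C*Z**2)
g = -229501/33 (g = -7 + 458540/(-66) = -7 + 458540*(-1/66) = -7 - 229270/33 = -229501/33 ≈ -6954.6)
q(G(f), -592) - g = (-161 - 592*(-4 + 4*(-18))**2) - 1*(-229501/33) = (-161 - 592*(-4 - 72)**2) + 229501/33 = (-161 - 592*(-76)**2) + 229501/33 = (-161 - 592*5776) + 229501/33 = (-161 - 3419392) + 229501/33 = -3419553 + 229501/33 = -112615748/33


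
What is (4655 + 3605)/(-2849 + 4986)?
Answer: 8260/2137 ≈ 3.8652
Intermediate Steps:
(4655 + 3605)/(-2849 + 4986) = 8260/2137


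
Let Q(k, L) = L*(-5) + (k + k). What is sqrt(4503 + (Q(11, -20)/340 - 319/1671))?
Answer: 13*sqrt(2150216448330)/284070 ≈ 67.106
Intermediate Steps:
Q(k, L) = -5*L + 2*k
sqrt(4503 + (Q(11, -20)/340 - 319/1671)) = sqrt(4503 + ((-5*(-20) + 2*11)/340 - 319/1671)) = sqrt(4503 + ((100 + 22)*(1/340) - 319*1/1671)) = sqrt(4503 + (122*(1/340) - 319/1671)) = sqrt(4503 + (61/170 - 319/1671)) = sqrt(4503 + 47701/284070) = sqrt(1279214911/284070) = 13*sqrt(2150216448330)/284070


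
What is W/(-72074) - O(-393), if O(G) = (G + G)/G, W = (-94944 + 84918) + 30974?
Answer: -82548/36037 ≈ -2.2906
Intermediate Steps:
W = 20948 (W = -10026 + 30974 = 20948)
O(G) = 2 (O(G) = (2*G)/G = 2)
W/(-72074) - O(-393) = 20948/(-72074) - 1*2 = 20948*(-1/72074) - 2 = -10474/36037 - 2 = -82548/36037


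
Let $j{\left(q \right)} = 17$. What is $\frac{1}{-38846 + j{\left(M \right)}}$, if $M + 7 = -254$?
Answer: $- \frac{1}{38829} \approx -2.5754 \cdot 10^{-5}$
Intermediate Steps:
$M = -261$ ($M = -7 - 254 = -261$)
$\frac{1}{-38846 + j{\left(M \right)}} = \frac{1}{-38846 + 17} = \frac{1}{-38829} = - \frac{1}{38829}$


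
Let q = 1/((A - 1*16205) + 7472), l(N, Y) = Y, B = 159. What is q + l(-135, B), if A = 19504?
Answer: 1712590/10771 ≈ 159.00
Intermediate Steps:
q = 1/10771 (q = 1/((19504 - 1*16205) + 7472) = 1/((19504 - 16205) + 7472) = 1/(3299 + 7472) = 1/10771 ≈ 9.2842e-5)
q + l(-135, B) = 1/10771 + 159 = 1712590/10771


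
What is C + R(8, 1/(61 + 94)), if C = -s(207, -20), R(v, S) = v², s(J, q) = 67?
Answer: -3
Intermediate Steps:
C = -67 (C = -1*67 = -67)
C + R(8, 1/(61 + 94)) = -67 + 8² = -67 + 64 = -3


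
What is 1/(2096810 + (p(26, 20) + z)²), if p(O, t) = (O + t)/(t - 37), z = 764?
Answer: 289/773473454 ≈ 3.7364e-7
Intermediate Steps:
p(O, t) = (O + t)/(-37 + t)
1/(2096810 + (p(26, 20) + z)²) = 1/(2096810 + ((26 + 20)/(-37 + 20) + 764)²) = 1/(2096810 + (46/(-17) + 764)²) = 1/(2096810 + (-1/17*46 + 764)²) = 1/(2096810 + (-46/17 + 764)²) = 1/(2096810 + (12942/17)²) = 1/(2096810 + 167495364/289) = 1/(773473454/289) = 289/773473454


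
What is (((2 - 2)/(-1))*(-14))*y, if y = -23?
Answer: 0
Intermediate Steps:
(((2 - 2)/(-1))*(-14))*y = (((2 - 2)/(-1))*(-14))*(-23) = (-1*0*(-14))*(-23) = (0*(-14))*(-23) = 0*(-23) = 0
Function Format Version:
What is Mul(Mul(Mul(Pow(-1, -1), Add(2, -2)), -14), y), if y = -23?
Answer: 0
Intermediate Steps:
Mul(Mul(Mul(Pow(-1, -1), Add(2, -2)), -14), y) = Mul(Mul(Mul(Pow(-1, -1), Add(2, -2)), -14), -23) = Mul(Mul(Mul(-1, 0), -14), -23) = Mul(Mul(0, -14), -23) = Mul(0, -23) = 0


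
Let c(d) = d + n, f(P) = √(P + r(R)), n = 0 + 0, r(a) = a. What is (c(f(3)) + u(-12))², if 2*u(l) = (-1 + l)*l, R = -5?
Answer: 6082 + 156*I*√2 ≈ 6082.0 + 220.62*I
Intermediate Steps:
u(l) = l*(-1 + l)/2 (u(l) = ((-1 + l)*l)/2 = (l*(-1 + l))/2 = l*(-1 + l)/2)
n = 0
f(P) = √(-5 + P) (f(P) = √(P - 5) = √(-5 + P))
c(d) = d (c(d) = d + 0 = d)
(c(f(3)) + u(-12))² = (√(-5 + 3) + (½)*(-12)*(-1 - 12))² = (√(-2) + (½)*(-12)*(-13))² = (I*√2 + 78)² = (78 + I*√2)²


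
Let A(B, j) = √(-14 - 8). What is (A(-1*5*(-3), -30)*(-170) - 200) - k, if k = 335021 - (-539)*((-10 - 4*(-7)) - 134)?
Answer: -272697 - 170*I*√22 ≈ -2.727e+5 - 797.37*I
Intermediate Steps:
A(B, j) = I*√22 (A(B, j) = √(-22) = I*√22)
k = 272497 (k = 335021 - (-539)*((-10 + 28) - 134) = 335021 - (-539)*(18 - 134) = 335021 - (-539)*(-116) = 335021 - 1*62524 = 335021 - 62524 = 272497)
(A(-1*5*(-3), -30)*(-170) - 200) - k = ((I*√22)*(-170) - 200) - 1*272497 = (-170*I*√22 - 200) - 272497 = (-200 - 170*I*√22) - 272497 = -272697 - 170*I*√22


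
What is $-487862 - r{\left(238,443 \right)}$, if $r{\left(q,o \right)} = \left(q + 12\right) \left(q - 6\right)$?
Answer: $-545862$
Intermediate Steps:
$r{\left(q,o \right)} = \left(-6 + q\right) \left(12 + q\right)$ ($r{\left(q,o \right)} = \left(12 + q\right) \left(-6 + q\right) = \left(-6 + q\right) \left(12 + q\right)$)
$-487862 - r{\left(238,443 \right)} = -487862 - \left(-72 + 238^{2} + 6 \cdot 238\right) = -487862 - \left(-72 + 56644 + 1428\right) = -487862 - 58000 = -545862$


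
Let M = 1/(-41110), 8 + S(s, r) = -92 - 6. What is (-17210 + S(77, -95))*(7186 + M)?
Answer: -2557715702022/20555 ≈ -1.2443e+8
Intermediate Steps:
S(s, r) = -106 (S(s, r) = -8 + (-92 - 6) = -8 - 98 = -106)
M = -1/41110 ≈ -2.4325e-5
(-17210 + S(77, -95))*(7186 + M) = (-17210 - 106)*(7186 - 1/41110) = -17316*295416459/41110 = -2557715702022/20555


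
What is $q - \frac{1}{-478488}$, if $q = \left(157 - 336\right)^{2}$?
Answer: $\frac{15331234009}{478488} \approx 32041.0$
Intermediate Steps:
$q = 32041$ ($q = \left(-179\right)^{2} = 32041$)
$q - \frac{1}{-478488} = 32041 - \frac{1}{-478488} = 32041 - - \frac{1}{478488} = 32041 + \frac{1}{478488} = \frac{15331234009}{478488}$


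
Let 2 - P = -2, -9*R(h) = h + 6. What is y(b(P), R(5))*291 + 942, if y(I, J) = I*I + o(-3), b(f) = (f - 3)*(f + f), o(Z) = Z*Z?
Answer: 22185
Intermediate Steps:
o(Z) = Z²
R(h) = -⅔ - h/9 (R(h) = -(h + 6)/9 = -(6 + h)/9 = -⅔ - h/9)
P = 4 (P = 2 - 1*(-2) = 2 + 2 = 4)
b(f) = 2*f*(-3 + f) (b(f) = (-3 + f)*(2*f) = 2*f*(-3 + f))
y(I, J) = 9 + I² (y(I, J) = I*I + (-3)² = I² + 9 = 9 + I²)
y(b(P), R(5))*291 + 942 = (9 + (2*4*(-3 + 4))²)*291 + 942 = (9 + (2*4*1)²)*291 + 942 = (9 + 8²)*291 + 942 = (9 + 64)*291 + 942 = 73*291 + 942 = 21243 + 942 = 22185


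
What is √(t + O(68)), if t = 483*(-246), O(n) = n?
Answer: 25*I*√190 ≈ 344.6*I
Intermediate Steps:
t = -118818
√(t + O(68)) = √(-118818 + 68) = √(-118750) = 25*I*√190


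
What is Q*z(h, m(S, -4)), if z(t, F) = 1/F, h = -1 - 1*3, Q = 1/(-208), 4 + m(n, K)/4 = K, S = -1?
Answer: 1/6656 ≈ 0.00015024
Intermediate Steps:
m(n, K) = -16 + 4*K
Q = -1/208 ≈ -0.0048077
h = -4 (h = -1 - 3 = -4)
Q*z(h, m(S, -4)) = -1/(208*(-16 + 4*(-4))) = -1/(208*(-16 - 16)) = -1/208/(-32) = -1/208*(-1/32) = 1/6656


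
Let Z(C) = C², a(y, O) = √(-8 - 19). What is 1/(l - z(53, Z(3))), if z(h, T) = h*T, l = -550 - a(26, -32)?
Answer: I/(-1027*I + 3*√3) ≈ -0.00097368 + 4.9264e-6*I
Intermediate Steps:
a(y, O) = 3*I*√3 (a(y, O) = √(-27) = 3*I*√3)
l = -550 - 3*I*√3 ≈ -550.0 - 5.1962*I
z(h, T) = T*h
1/(l - z(53, Z(3))) = 1/((-550 - 3*I*√3) - 3²*53) = 1/((-550 - 3*I*√3) - 9*53) = 1/((-550 - 3*I*√3) - 1*477) = 1/((-550 - 3*I*√3) - 477) = 1/(-1027 - 3*I*√3)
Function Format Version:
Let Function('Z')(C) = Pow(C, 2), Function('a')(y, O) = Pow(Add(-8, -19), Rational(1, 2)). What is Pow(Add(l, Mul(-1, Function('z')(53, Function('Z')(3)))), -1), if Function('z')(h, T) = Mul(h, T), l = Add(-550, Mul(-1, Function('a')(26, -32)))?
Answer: Mul(I, Pow(Add(Mul(-1027, I), Mul(3, Pow(3, Rational(1, 2)))), -1)) ≈ Add(-0.00097368, Mul(4.9264e-6, I))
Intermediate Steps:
Function('a')(y, O) = Mul(3, I, Pow(3, Rational(1, 2))) (Function('a')(y, O) = Pow(-27, Rational(1, 2)) = Mul(3, I, Pow(3, Rational(1, 2))))
l = Add(-550, Mul(-3, I, Pow(3, Rational(1, 2)))) (l = Add(-550, Mul(-1, Mul(3, I, Pow(3, Rational(1, 2))))) = Add(-550, Mul(-3, I, Pow(3, Rational(1, 2)))) ≈ Add(-550.00, Mul(-5.1962, I)))
Function('z')(h, T) = Mul(T, h)
Pow(Add(l, Mul(-1, Function('z')(53, Function('Z')(3)))), -1) = Pow(Add(Add(-550, Mul(-3, I, Pow(3, Rational(1, 2)))), Mul(-1, Mul(Pow(3, 2), 53))), -1) = Pow(Add(Add(-550, Mul(-3, I, Pow(3, Rational(1, 2)))), Mul(-1, Mul(9, 53))), -1) = Pow(Add(Add(-550, Mul(-3, I, Pow(3, Rational(1, 2)))), Mul(-1, 477)), -1) = Pow(Add(Add(-550, Mul(-3, I, Pow(3, Rational(1, 2)))), -477), -1) = Pow(Add(-1027, Mul(-3, I, Pow(3, Rational(1, 2)))), -1)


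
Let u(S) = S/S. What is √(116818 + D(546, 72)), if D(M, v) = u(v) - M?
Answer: √116273 ≈ 340.99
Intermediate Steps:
u(S) = 1
D(M, v) = 1 - M
√(116818 + D(546, 72)) = √(116818 + (1 - 1*546)) = √(116818 + (1 - 546)) = √(116818 - 545) = √116273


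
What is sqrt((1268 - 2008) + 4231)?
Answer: sqrt(3491) ≈ 59.085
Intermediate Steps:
sqrt((1268 - 2008) + 4231) = sqrt(-740 + 4231) = sqrt(3491)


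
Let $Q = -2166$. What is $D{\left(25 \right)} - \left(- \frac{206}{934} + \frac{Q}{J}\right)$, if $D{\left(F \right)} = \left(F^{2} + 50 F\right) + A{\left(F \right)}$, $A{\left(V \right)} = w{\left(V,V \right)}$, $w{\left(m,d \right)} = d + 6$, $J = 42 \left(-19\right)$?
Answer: $\frac{6222562}{3269} \approx 1903.5$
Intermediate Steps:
$J = -798$
$w{\left(m,d \right)} = 6 + d$
$A{\left(V \right)} = 6 + V$
$D{\left(F \right)} = 6 + F^{2} + 51 F$ ($D{\left(F \right)} = \left(F^{2} + 50 F\right) + \left(6 + F\right) = 6 + F^{2} + 51 F$)
$D{\left(25 \right)} - \left(- \frac{206}{934} + \frac{Q}{J}\right) = \left(6 + 25^{2} + 51 \cdot 25\right) - \left(- \frac{206}{934} - \frac{2166}{-798}\right) = \left(6 + 625 + 1275\right) - \left(\left(-206\right) \frac{1}{934} - - \frac{19}{7}\right) = 1906 - \left(- \frac{103}{467} + \frac{19}{7}\right) = 1906 - \frac{8152}{3269} = \frac{6222562}{3269}$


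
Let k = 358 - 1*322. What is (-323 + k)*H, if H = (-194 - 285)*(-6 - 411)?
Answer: -57326241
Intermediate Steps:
k = 36 (k = 358 - 322 = 36)
H = 199743 (H = -479*(-417) = 199743)
(-323 + k)*H = (-323 + 36)*199743 = -287*199743 = -57326241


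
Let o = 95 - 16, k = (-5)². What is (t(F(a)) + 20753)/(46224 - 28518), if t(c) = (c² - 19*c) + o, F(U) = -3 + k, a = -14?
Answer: 3483/2951 ≈ 1.1803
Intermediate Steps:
k = 25
o = 79
F(U) = 22 (F(U) = -3 + 25 = 22)
t(c) = 79 + c² - 19*c (t(c) = (c² - 19*c) + 79 = 79 + c² - 19*c)
(t(F(a)) + 20753)/(46224 - 28518) = ((79 + 22² - 19*22) + 20753)/(46224 - 28518) = ((79 + 484 - 418) + 20753)/17706 = (145 + 20753)*(1/17706) = 20898*(1/17706) = 3483/2951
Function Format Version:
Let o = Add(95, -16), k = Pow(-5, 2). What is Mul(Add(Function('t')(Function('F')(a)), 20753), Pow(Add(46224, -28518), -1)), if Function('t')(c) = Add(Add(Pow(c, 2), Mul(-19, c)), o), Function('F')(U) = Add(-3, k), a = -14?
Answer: Rational(3483, 2951) ≈ 1.1803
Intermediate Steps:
k = 25
o = 79
Function('F')(U) = 22 (Function('F')(U) = Add(-3, 25) = 22)
Function('t')(c) = Add(79, Pow(c, 2), Mul(-19, c)) (Function('t')(c) = Add(Add(Pow(c, 2), Mul(-19, c)), 79) = Add(79, Pow(c, 2), Mul(-19, c)))
Mul(Add(Function('t')(Function('F')(a)), 20753), Pow(Add(46224, -28518), -1)) = Mul(Add(Add(79, Pow(22, 2), Mul(-19, 22)), 20753), Pow(Add(46224, -28518), -1)) = Mul(Add(Add(79, 484, -418), 20753), Pow(17706, -1)) = Mul(Add(145, 20753), Rational(1, 17706)) = Mul(20898, Rational(1, 17706)) = Rational(3483, 2951)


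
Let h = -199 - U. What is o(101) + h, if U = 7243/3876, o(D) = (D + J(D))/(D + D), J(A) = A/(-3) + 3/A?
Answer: -7928976461/39539076 ≈ -200.54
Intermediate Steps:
J(A) = 3/A - A/3 (J(A) = A*(-⅓) + 3/A = -A/3 + 3/A = 3/A - A/3)
o(D) = (3/D + 2*D/3)/(2*D) (o(D) = (D + (3/D - D/3))/(D + D) = (3/D + 2*D/3)/((2*D)) = (3/D + 2*D/3)*(1/(2*D)) = (3/D + 2*D/3)/(2*D))
U = 7243/3876 (U = 7243*(1/3876) = 7243/3876 ≈ 1.8687)
h = -778567/3876 (h = -199 - 1*7243/3876 = -199 - 7243/3876 = -778567/3876 ≈ -200.87)
o(101) + h = (⅓ + (3/2)/101²) - 778567/3876 = (⅓ + (3/2)*(1/10201)) - 778567/3876 = (⅓ + 3/20402) - 778567/3876 = 20411/61206 - 778567/3876 = -7928976461/39539076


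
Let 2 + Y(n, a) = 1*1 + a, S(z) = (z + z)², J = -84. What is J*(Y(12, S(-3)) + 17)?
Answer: -4368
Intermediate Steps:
S(z) = 4*z² (S(z) = (2*z)² = 4*z²)
Y(n, a) = -1 + a (Y(n, a) = -2 + (1*1 + a) = -2 + (1 + a) = -1 + a)
J*(Y(12, S(-3)) + 17) = -84*((-1 + 4*(-3)²) + 17) = -84*((-1 + 4*9) + 17) = -84*((-1 + 36) + 17) = -84*(35 + 17) = -84*52 = -4368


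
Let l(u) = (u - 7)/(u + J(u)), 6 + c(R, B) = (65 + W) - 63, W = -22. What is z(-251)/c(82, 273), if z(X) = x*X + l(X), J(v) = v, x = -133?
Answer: -4189631/3263 ≈ -1284.0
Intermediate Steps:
c(R, B) = -26 (c(R, B) = -6 + ((65 - 22) - 63) = -6 + (43 - 63) = -6 - 20 = -26)
l(u) = (-7 + u)/(2*u) (l(u) = (u - 7)/(u + u) = (-7 + u)/((2*u)) = (-7 + u)*(1/(2*u)) = (-7 + u)/(2*u))
z(X) = -133*X + (-7 + X)/(2*X)
z(-251)/c(82, 273) = ((½)*(-7 - 251 - 266*(-251)²)/(-251))/(-26) = ((½)*(-1/251)*(-7 - 251 - 266*63001))*(-1/26) = ((½)*(-1/251)*(-7 - 251 - 16758266))*(-1/26) = ((½)*(-1/251)*(-16758524))*(-1/26) = (8379262/251)*(-1/26) = -4189631/3263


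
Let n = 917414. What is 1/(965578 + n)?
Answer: 1/1882992 ≈ 5.3107e-7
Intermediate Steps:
1/(965578 + n) = 1/(965578 + 917414) = 1/1882992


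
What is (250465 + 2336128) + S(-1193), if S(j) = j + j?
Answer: 2584207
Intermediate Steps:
S(j) = 2*j
(250465 + 2336128) + S(-1193) = (250465 + 2336128) + 2*(-1193) = 2586593 - 2386 = 2584207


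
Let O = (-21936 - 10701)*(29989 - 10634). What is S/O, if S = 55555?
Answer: -11111/126337827 ≈ -8.7947e-5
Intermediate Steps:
O = -631689135 (O = -32637*19355 = -631689135)
S/O = 55555/(-631689135) = 55555*(-1/631689135) = -11111/126337827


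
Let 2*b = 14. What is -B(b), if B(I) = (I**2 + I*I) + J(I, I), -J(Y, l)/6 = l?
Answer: -56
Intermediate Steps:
b = 7 (b = (1/2)*14 = 7)
J(Y, l) = -6*l
B(I) = -6*I + 2*I**2 (B(I) = (I**2 + I*I) - 6*I = (I**2 + I**2) - 6*I = 2*I**2 - 6*I = -6*I + 2*I**2)
-B(b) = -2*7*(-3 + 7) = -2*7*4 = -1*56 = -56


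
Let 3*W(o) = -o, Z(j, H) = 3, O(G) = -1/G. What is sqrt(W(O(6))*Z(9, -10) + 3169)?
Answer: sqrt(114090)/6 ≈ 56.295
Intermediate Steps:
W(o) = -o/3 (W(o) = (-o)/3 = -o/3)
sqrt(W(O(6))*Z(9, -10) + 3169) = sqrt(-(-1)/(3*6)*3 + 3169) = sqrt(-1/3*(-1/6)*3 + 3169) = sqrt((1/18)*3 + 3169) = sqrt(1/6 + 3169) = sqrt(19015/6) = sqrt(114090)/6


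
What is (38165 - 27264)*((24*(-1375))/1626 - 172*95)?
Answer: -48331109640/271 ≈ -1.7834e+8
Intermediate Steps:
(38165 - 27264)*((24*(-1375))/1626 - 172*95) = 10901*(-33000*1/1626 - 16340) = 10901*(-5500/271 - 16340) = 10901*(-4433640/271) = -48331109640/271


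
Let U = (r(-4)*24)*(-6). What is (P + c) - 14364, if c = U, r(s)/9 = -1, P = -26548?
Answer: -39616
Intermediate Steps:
r(s) = -9 (r(s) = 9*(-1) = -9)
U = 1296 (U = -9*24*(-6) = -216*(-6) = 1296)
c = 1296
(P + c) - 14364 = (-26548 + 1296) - 14364 = -25252 - 14364 = -39616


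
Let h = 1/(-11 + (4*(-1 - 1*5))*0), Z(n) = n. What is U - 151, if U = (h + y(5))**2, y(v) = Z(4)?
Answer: -16422/121 ≈ -135.72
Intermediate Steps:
h = -1/11 (h = 1/(-11 + (4*(-1 - 5))*0) = 1/(-11 + (4*(-6))*0) = 1/(-11 - 24*0) = 1/(-11 + 0) = 1/(-11) = -1/11 ≈ -0.090909)
y(v) = 4
U = 1849/121 (U = (-1/11 + 4)**2 = (43/11)**2 = 1849/121 ≈ 15.281)
U - 151 = 1849/121 - 151 = -16422/121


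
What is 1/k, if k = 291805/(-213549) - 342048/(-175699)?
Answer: 37520345751/21774161657 ≈ 1.7232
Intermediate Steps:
k = 21774161657/37520345751 (k = 291805*(-1/213549) - 342048*(-1/175699) = -291805/213549 + 342048/175699 = 21774161657/37520345751 ≈ 0.58033)
1/k = 1/(21774161657/37520345751) = 37520345751/21774161657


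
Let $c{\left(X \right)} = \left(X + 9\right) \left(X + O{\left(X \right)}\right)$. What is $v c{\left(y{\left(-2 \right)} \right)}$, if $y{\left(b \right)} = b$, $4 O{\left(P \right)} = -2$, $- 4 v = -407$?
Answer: $- \frac{14245}{8} \approx -1780.6$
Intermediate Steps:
$v = \frac{407}{4}$ ($v = \left(- \frac{1}{4}\right) \left(-407\right) = \frac{407}{4} \approx 101.75$)
$O{\left(P \right)} = - \frac{1}{2}$ ($O{\left(P \right)} = \frac{1}{4} \left(-2\right) = - \frac{1}{2}$)
$c{\left(X \right)} = \left(9 + X\right) \left(- \frac{1}{2} + X\right)$ ($c{\left(X \right)} = \left(X + 9\right) \left(X - \frac{1}{2}\right) = \left(9 + X\right) \left(- \frac{1}{2} + X\right)$)
$v c{\left(y{\left(-2 \right)} \right)} = \frac{407 \left(- \frac{9}{2} + \left(-2\right)^{2} + \frac{17}{2} \left(-2\right)\right)}{4} = \frac{407 \left(- \frac{9}{2} + 4 - 17\right)}{4} = \frac{407}{4} \left(- \frac{35}{2}\right) = - \frac{14245}{8}$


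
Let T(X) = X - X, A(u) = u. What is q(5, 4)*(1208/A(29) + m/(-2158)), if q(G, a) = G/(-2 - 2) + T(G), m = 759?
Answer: -12924265/250328 ≈ -51.629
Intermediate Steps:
T(X) = 0
q(G, a) = -G/4 (q(G, a) = G/(-2 - 2) + 0 = G/(-4) + 0 = -G/4 + 0 = -G/4)
q(5, 4)*(1208/A(29) + m/(-2158)) = (-¼*5)*(1208/29 + 759/(-2158)) = -5*(1208*(1/29) + 759*(-1/2158))/4 = -5*(1208/29 - 759/2158)/4 = -5/4*2584853/62582 = -12924265/250328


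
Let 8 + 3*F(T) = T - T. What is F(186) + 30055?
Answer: 90157/3 ≈ 30052.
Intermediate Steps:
F(T) = -8/3 (F(T) = -8/3 + (T - T)/3 = -8/3 + (⅓)*0 = -8/3 + 0 = -8/3)
F(186) + 30055 = -8/3 + 30055 = 90157/3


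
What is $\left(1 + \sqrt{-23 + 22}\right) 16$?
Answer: $16 + 16 i \approx 16.0 + 16.0 i$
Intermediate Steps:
$\left(1 + \sqrt{-23 + 22}\right) 16 = \left(1 + \sqrt{-1}\right) 16 = \left(1 + i\right) 16 = 16 + 16 i$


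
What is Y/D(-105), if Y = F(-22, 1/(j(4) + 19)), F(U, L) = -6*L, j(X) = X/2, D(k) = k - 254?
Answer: 2/2513 ≈ 0.00079586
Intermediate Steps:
D(k) = -254 + k
j(X) = X/2 (j(X) = X*(½) = X/2)
Y = -2/7 (Y = -6/((½)*4 + 19) = -6/(2 + 19) = -6/21 = -6*1/21 = -2/7 ≈ -0.28571)
Y/D(-105) = -2/(7*(-254 - 105)) = -2/7/(-359) = -2/7*(-1/359) = 2/2513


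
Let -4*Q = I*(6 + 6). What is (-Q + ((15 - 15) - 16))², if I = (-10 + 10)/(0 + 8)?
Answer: 256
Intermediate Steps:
I = 0 (I = 0/8 = 0*(⅛) = 0)
Q = 0 (Q = -0*(6 + 6) = -0*12 = -¼*0 = 0)
(-Q + ((15 - 15) - 16))² = (-1*0 + ((15 - 15) - 16))² = (0 + (0 - 16))² = (0 - 16)² = (-16)² = 256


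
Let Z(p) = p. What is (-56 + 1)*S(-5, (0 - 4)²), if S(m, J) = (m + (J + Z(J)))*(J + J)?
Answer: -47520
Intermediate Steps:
S(m, J) = 2*J*(m + 2*J) (S(m, J) = (m + (J + J))*(J + J) = (m + 2*J)*(2*J) = 2*J*(m + 2*J))
(-56 + 1)*S(-5, (0 - 4)²) = (-56 + 1)*(2*(0 - 4)²*(-5 + 2*(0 - 4)²)) = -110*(-4)²*(-5 + 2*(-4)²) = -110*16*(-5 + 2*16) = -110*16*(-5 + 32) = -110*16*27 = -55*864 = -47520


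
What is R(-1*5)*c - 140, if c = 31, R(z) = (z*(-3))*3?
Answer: 1255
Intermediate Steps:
R(z) = -9*z (R(z) = -3*z*3 = -9*z)
R(-1*5)*c - 140 = -(-9)*5*31 - 140 = -9*(-5)*31 - 140 = 45*31 - 140 = 1395 - 140 = 1255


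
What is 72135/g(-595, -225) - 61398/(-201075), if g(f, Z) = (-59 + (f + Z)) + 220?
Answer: -4821361281/44169475 ≈ -109.16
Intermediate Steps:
g(f, Z) = 161 + Z + f (g(f, Z) = (-59 + (Z + f)) + 220 = (-59 + Z + f) + 220 = 161 + Z + f)
72135/g(-595, -225) - 61398/(-201075) = 72135/(161 - 225 - 595) - 61398/(-201075) = 72135/(-659) - 61398*(-1/201075) = 72135*(-1/659) + 20466/67025 = -72135/659 + 20466/67025 = -4821361281/44169475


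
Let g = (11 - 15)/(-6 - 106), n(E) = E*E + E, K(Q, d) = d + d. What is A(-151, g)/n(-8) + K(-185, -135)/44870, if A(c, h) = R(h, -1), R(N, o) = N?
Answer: -5407/1005088 ≈ -0.0053796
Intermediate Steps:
K(Q, d) = 2*d
n(E) = E + E**2 (n(E) = E**2 + E = E + E**2)
g = 1/28 (g = -4/(-112) = -4*(-1/112) = 1/28 ≈ 0.035714)
A(c, h) = h
A(-151, g)/n(-8) + K(-185, -135)/44870 = 1/(28*((-8*(1 - 8)))) + (2*(-135))/44870 = 1/(28*((-8*(-7)))) - 270*1/44870 = (1/28)/56 - 27/4487 = (1/28)*(1/56) - 27/4487 = 1/1568 - 27/4487 = -5407/1005088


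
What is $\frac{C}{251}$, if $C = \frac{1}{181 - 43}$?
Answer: $\frac{1}{34638} \approx 2.887 \cdot 10^{-5}$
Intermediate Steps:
$C = \frac{1}{138} \approx 0.0072464$
$\frac{C}{251} = \frac{1}{251} \cdot \frac{1}{138} = \frac{1}{34638}$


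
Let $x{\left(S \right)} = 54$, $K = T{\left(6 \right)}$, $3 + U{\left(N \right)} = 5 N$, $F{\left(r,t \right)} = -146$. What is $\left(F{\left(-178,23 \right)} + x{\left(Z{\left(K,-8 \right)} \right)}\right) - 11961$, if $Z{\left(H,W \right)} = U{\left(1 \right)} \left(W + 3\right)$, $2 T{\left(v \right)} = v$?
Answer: $-12053$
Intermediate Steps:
$T{\left(v \right)} = \frac{v}{2}$
$U{\left(N \right)} = -3 + 5 N$
$K = 3$ ($K = \frac{1}{2} \cdot 6 = 3$)
$Z{\left(H,W \right)} = 6 + 2 W$ ($Z{\left(H,W \right)} = \left(-3 + 5 \cdot 1\right) \left(W + 3\right) = \left(-3 + 5\right) \left(3 + W\right) = 2 \left(3 + W\right) = 6 + 2 W$)
$\left(F{\left(-178,23 \right)} + x{\left(Z{\left(K,-8 \right)} \right)}\right) - 11961 = \left(-146 + 54\right) - 11961 = -92 - 11961 = -12053$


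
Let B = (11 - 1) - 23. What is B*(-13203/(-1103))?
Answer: -171639/1103 ≈ -155.61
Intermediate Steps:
B = -13 (B = 10 - 23 = -13)
B*(-13203/(-1103)) = -(-171639)/(-1103) = -(-171639)*(-1)/1103 = -13*13203/1103 = -171639/1103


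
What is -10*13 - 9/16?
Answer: -2089/16 ≈ -130.56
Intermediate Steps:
-10*13 - 9/16 = -130 - 9*1/16 = -130 - 9/16 = -2089/16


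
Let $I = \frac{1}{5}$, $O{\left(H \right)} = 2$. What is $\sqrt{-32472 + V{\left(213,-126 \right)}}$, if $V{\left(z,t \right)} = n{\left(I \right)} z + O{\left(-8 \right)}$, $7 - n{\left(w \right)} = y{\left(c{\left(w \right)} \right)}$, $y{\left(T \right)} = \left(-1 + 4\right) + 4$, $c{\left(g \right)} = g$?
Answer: $i \sqrt{32470} \approx 180.19 i$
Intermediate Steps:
$y{\left(T \right)} = 7$ ($y{\left(T \right)} = 3 + 4 = 7$)
$I = \frac{1}{5} \approx 0.2$
$n{\left(w \right)} = 0$ ($n{\left(w \right)} = 7 - 7 = 0$)
$V{\left(z,t \right)} = 2$ ($V{\left(z,t \right)} = 0 z + 2 = 0 + 2 = 2$)
$\sqrt{-32472 + V{\left(213,-126 \right)}} = \sqrt{-32472 + 2} = \sqrt{-32470} = i \sqrt{32470}$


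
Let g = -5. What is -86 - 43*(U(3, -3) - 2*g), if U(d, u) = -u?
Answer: -645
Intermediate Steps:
-86 - 43*(U(3, -3) - 2*g) = -86 - 43*(-1*(-3) - 2*(-5)) = -86 - 43*(3 + 10) = -86 - 43*13 = -86 - 559 = -645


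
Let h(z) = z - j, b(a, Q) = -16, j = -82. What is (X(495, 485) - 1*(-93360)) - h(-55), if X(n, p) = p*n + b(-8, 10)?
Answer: 333392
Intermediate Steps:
h(z) = 82 + z (h(z) = z - 1*(-82) = z + 82 = 82 + z)
X(n, p) = -16 + n*p (X(n, p) = p*n - 16 = n*p - 16 = -16 + n*p)
(X(495, 485) - 1*(-93360)) - h(-55) = ((-16 + 495*485) - 1*(-93360)) - (82 - 55) = ((-16 + 240075) + 93360) - 1*27 = (240059 + 93360) - 27 = 333419 - 27 = 333392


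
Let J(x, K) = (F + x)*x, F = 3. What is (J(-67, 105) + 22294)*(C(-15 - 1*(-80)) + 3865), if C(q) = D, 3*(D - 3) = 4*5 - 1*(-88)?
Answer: 103776128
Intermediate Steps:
J(x, K) = x*(3 + x) (J(x, K) = (3 + x)*x = x*(3 + x))
D = 39 (D = 3 + (4*5 - 1*(-88))/3 = 3 + (20 + 88)/3 = 3 + (1/3)*108 = 3 + 36 = 39)
C(q) = 39
(J(-67, 105) + 22294)*(C(-15 - 1*(-80)) + 3865) = (-67*(3 - 67) + 22294)*(39 + 3865) = (-67*(-64) + 22294)*3904 = (4288 + 22294)*3904 = 26582*3904 = 103776128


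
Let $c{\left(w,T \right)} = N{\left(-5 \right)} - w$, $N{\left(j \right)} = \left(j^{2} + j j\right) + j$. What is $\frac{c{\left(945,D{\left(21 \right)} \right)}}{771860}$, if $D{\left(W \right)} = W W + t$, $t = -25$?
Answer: $- \frac{45}{38593} \approx -0.001166$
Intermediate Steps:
$N{\left(j \right)} = j + 2 j^{2}$ ($N{\left(j \right)} = \left(j^{2} + j^{2}\right) + j = 2 j^{2} + j = j + 2 j^{2}$)
$D{\left(W \right)} = -25 + W^{2}$ ($D{\left(W \right)} = W W - 25 = W^{2} - 25 = -25 + W^{2}$)
$c{\left(w,T \right)} = 45 - w$ ($c{\left(w,T \right)} = - 5 \left(1 + 2 \left(-5\right)\right) - w = - 5 \left(1 - 10\right) - w = \left(-5\right) \left(-9\right) - w = 45 - w$)
$\frac{c{\left(945,D{\left(21 \right)} \right)}}{771860} = \frac{45 - 945}{771860} = \left(45 - 945\right) \frac{1}{771860} = \left(-900\right) \frac{1}{771860} = - \frac{45}{38593}$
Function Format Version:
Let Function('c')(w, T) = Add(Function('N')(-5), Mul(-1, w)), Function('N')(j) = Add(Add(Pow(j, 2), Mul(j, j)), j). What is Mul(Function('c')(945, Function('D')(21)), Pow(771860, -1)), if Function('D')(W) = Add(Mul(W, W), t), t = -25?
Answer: Rational(-45, 38593) ≈ -0.0011660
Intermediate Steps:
Function('N')(j) = Add(j, Mul(2, Pow(j, 2))) (Function('N')(j) = Add(Add(Pow(j, 2), Pow(j, 2)), j) = Add(Mul(2, Pow(j, 2)), j) = Add(j, Mul(2, Pow(j, 2))))
Function('D')(W) = Add(-25, Pow(W, 2)) (Function('D')(W) = Add(Mul(W, W), -25) = Add(Pow(W, 2), -25) = Add(-25, Pow(W, 2)))
Function('c')(w, T) = Add(45, Mul(-1, w)) (Function('c')(w, T) = Add(Mul(-5, Add(1, Mul(2, -5))), Mul(-1, w)) = Add(Mul(-5, Add(1, -10)), Mul(-1, w)) = Add(Mul(-5, -9), Mul(-1, w)) = Add(45, Mul(-1, w)))
Mul(Function('c')(945, Function('D')(21)), Pow(771860, -1)) = Mul(Add(45, Mul(-1, 945)), Pow(771860, -1)) = Mul(Add(45, -945), Rational(1, 771860)) = Mul(-900, Rational(1, 771860)) = Rational(-45, 38593)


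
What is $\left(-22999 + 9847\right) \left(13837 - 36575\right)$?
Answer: $299050176$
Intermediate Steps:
$\left(-22999 + 9847\right) \left(13837 - 36575\right) = \left(-13152\right) \left(-22738\right) = 299050176$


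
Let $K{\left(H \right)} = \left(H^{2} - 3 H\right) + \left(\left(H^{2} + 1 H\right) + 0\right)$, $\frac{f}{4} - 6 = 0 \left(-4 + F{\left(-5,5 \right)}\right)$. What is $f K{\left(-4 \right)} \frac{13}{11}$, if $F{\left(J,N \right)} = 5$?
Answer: $\frac{12480}{11} \approx 1134.5$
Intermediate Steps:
$f = 24$ ($f = 24 + 4 \cdot 0 \left(-4 + 5\right) = 24 + 4 \cdot 0 \cdot 1 = 24 + 4 \cdot 0 = 24 + 0 = 24$)
$K{\left(H \right)} = - 2 H + 2 H^{2}$ ($K{\left(H \right)} = \left(H^{2} - 3 H\right) + \left(\left(H^{2} + H\right) + 0\right) = \left(H^{2} - 3 H\right) + \left(\left(H + H^{2}\right) + 0\right) = \left(H^{2} - 3 H\right) + \left(H + H^{2}\right) = - 2 H + 2 H^{2}$)
$f K{\left(-4 \right)} \frac{13}{11} = 24 \cdot 2 \left(-4\right) \left(-1 - 4\right) \frac{13}{11} = 24 \cdot 2 \left(-4\right) \left(-5\right) 13 \cdot \frac{1}{11} = 24 \cdot 40 \cdot \frac{13}{11} = 960 \cdot \frac{13}{11} = \frac{12480}{11}$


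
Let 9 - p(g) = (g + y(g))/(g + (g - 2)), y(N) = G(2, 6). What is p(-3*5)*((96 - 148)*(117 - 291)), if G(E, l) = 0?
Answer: 308763/4 ≈ 77191.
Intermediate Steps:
y(N) = 0
p(g) = 9 - g/(-2 + 2*g) (p(g) = 9 - (g + 0)/(g + (g - 2)) = 9 - g/(g + (-2 + g)) = 9 - g/(-2 + 2*g))
p(-3*5)*((96 - 148)*(117 - 291)) = ((-18 + 17*(-3*5))/(2*(-1 - 3*5)))*((96 - 148)*(117 - 291)) = ((-18 + 17*(-15))/(2*(-1 - 15)))*(-52*(-174)) = ((½)*(-18 - 255)/(-16))*9048 = ((½)*(-1/16)*(-273))*9048 = (273/32)*9048 = 308763/4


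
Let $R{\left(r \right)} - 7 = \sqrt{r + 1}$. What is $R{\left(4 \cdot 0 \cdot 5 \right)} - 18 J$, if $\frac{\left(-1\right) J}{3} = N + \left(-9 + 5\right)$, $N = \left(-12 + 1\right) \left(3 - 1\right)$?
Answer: $-1396$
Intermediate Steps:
$N = -22$ ($N = \left(-11\right) 2 = -22$)
$R{\left(r \right)} = 7 + \sqrt{1 + r}$ ($R{\left(r \right)} = 7 + \sqrt{r + 1} = 7 + \sqrt{1 + r}$)
$J = 78$ ($J = - 3 \left(-22 + \left(-9 + 5\right)\right) = - 3 \left(-22 - 4\right) = \left(-3\right) \left(-26\right) = 78$)
$R{\left(4 \cdot 0 \cdot 5 \right)} - 18 J = \left(7 + \sqrt{1 + 4 \cdot 0 \cdot 5}\right) - 1404 = \left(7 + \sqrt{1 + 0 \cdot 5}\right) - 1404 = \left(7 + \sqrt{1 + 0}\right) - 1404 = \left(7 + \sqrt{1}\right) - 1404 = \left(7 + 1\right) - 1404 = 8 - 1404 = -1396$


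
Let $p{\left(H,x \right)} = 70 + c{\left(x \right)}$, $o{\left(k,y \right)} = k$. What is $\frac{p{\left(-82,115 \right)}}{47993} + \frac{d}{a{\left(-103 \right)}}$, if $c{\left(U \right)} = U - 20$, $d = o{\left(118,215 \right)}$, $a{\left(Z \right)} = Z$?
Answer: $- \frac{513289}{449389} \approx -1.1422$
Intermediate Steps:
$d = 118$
$c{\left(U \right)} = -20 + U$ ($c{\left(U \right)} = U - 20 = -20 + U$)
$p{\left(H,x \right)} = 50 + x$ ($p{\left(H,x \right)} = 70 + \left(-20 + x\right) = 50 + x$)
$\frac{p{\left(-82,115 \right)}}{47993} + \frac{d}{a{\left(-103 \right)}} = \frac{50 + 115}{47993} + \frac{118}{-103} = 165 \cdot \frac{1}{47993} + 118 \left(- \frac{1}{103}\right) = \frac{15}{4363} - \frac{118}{103} = - \frac{513289}{449389}$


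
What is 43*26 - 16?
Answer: 1102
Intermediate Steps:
43*26 - 16 = 1118 - 16 = 1102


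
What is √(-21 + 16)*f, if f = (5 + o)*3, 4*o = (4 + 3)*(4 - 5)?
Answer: 39*I*√5/4 ≈ 21.802*I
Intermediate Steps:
o = -7/4 (o = ((4 + 3)*(4 - 5))/4 = (7*(-1))/4 = (¼)*(-7) = -7/4 ≈ -1.7500)
f = 39/4 (f = (5 - 7/4)*3 = (13/4)*3 = 39/4 ≈ 9.7500)
√(-21 + 16)*f = √(-21 + 16)*(39/4) = √(-5)*(39/4) = (I*√5)*(39/4) = 39*I*√5/4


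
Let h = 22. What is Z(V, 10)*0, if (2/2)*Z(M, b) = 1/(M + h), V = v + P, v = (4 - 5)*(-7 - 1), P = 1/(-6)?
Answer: 0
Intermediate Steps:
P = -⅙ (P = 1*(-⅙) = -⅙ ≈ -0.16667)
v = 8 (v = -1*(-8) = 8)
V = 47/6 (V = 8 - ⅙ = 47/6 ≈ 7.8333)
Z(M, b) = 1/(22 + M) (Z(M, b) = 1/(M + 22) = 1/(22 + M))
Z(V, 10)*0 = 0/(22 + 47/6) = 0/(179/6) = (6/179)*0 = 0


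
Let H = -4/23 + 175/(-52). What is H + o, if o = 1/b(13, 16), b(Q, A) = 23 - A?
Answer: -28435/8372 ≈ -3.3964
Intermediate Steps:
H = -4233/1196 (H = -4*1/23 + 175*(-1/52) = -4/23 - 175/52 = -4233/1196 ≈ -3.5393)
o = ⅐ (o = 1/(23 - 1*16) = 1/(23 - 16) = 1/7 = ⅐ ≈ 0.14286)
H + o = -4233/1196 + ⅐ = -28435/8372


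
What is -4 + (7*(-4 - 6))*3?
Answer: -214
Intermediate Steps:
-4 + (7*(-4 - 6))*3 = -4 + (7*(-10))*3 = -4 - 70*3 = -4 - 210 = -214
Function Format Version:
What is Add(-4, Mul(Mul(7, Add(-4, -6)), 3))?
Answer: -214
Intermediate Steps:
Add(-4, Mul(Mul(7, Add(-4, -6)), 3)) = Add(-4, Mul(Mul(7, -10), 3)) = Add(-4, Mul(-70, 3)) = Add(-4, -210) = -214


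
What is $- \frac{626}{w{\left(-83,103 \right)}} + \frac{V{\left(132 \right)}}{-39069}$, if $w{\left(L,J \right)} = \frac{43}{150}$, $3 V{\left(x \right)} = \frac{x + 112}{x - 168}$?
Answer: $- \frac{99051633077}{45359109} \approx -2183.7$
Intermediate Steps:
$V{\left(x \right)} = \frac{112 + x}{3 \left(-168 + x\right)}$ ($V{\left(x \right)} = \frac{\left(x + 112\right) \frac{1}{x - 168}}{3} = \frac{\left(112 + x\right) \frac{1}{-168 + x}}{3} = \frac{\frac{1}{-168 + x} \left(112 + x\right)}{3} = \frac{112 + x}{3 \left(-168 + x\right)}$)
$w{\left(L,J \right)} = \frac{43}{150}$ ($w{\left(L,J \right)} = 43 \cdot \frac{1}{150} = \frac{43}{150}$)
$- \frac{626}{w{\left(-83,103 \right)}} + \frac{V{\left(132 \right)}}{-39069} = - \frac{626}{\frac{43}{150}} + \frac{\frac{1}{3} \frac{1}{-168 + 132} \left(112 + 132\right)}{-39069} = \left(-626\right) \frac{150}{43} + \frac{1}{3} \frac{1}{-36} \cdot 244 \left(- \frac{1}{39069}\right) = - \frac{93900}{43} + \frac{1}{3} \left(- \frac{1}{36}\right) 244 \left(- \frac{1}{39069}\right) = - \frac{93900}{43} - - \frac{61}{1054863} = - \frac{93900}{43} + \frac{61}{1054863} = - \frac{99051633077}{45359109}$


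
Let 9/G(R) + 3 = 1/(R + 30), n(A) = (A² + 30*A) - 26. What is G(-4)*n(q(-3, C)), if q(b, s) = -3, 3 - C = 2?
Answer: 25038/77 ≈ 325.17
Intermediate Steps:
C = 1 (C = 3 - 1*2 = 3 - 2 = 1)
n(A) = -26 + A² + 30*A
G(R) = 9/(-3 + 1/(30 + R)) (G(R) = 9/(-3 + 1/(R + 30)) = 9/(-3 + 1/(30 + R)))
G(-4)*n(q(-3, C)) = (9*(-30 - 1*(-4))/(89 + 3*(-4)))*(-26 + (-3)² + 30*(-3)) = (9*(-30 + 4)/(89 - 12))*(-26 + 9 - 90) = (9*(-26)/77)*(-107) = (9*(1/77)*(-26))*(-107) = -234/77*(-107) = 25038/77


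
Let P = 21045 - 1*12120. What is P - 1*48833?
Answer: -39908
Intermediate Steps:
P = 8925 (P = 21045 - 12120 = 8925)
P - 1*48833 = 8925 - 1*48833 = 8925 - 48833 = -39908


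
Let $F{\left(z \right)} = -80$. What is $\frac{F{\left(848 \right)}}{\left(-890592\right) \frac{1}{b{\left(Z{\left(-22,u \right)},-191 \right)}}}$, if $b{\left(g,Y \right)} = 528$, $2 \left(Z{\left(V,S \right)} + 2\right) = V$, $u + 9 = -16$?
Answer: $\frac{440}{9277} \approx 0.047429$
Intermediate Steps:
$u = -25$ ($u = -9 - 16 = -25$)
$Z{\left(V,S \right)} = -2 + \frac{V}{2}$
$\frac{F{\left(848 \right)}}{\left(-890592\right) \frac{1}{b{\left(Z{\left(-22,u \right)},-191 \right)}}} = - \frac{80}{\left(-890592\right) \frac{1}{528}} = - \frac{80}{- \frac{18554}{11}} = \left(-80\right) \left(- \frac{11}{18554}\right) = \frac{440}{9277}$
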